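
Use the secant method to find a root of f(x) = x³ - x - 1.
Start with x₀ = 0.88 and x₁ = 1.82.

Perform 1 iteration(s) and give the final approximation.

f(x) = x³ - x - 1
x₀ = 0.88, x₁ = 1.82

Secant formula: x_{n+1} = x_n - f(x_n)(x_n - x_{n-1})/(f(x_n) - f(x_{n-1}))

Iteration 1:
  f(0.880000) = -1.198528
  f(1.820000) = 3.208568
  x_2 = 1.820000 - 3.208568×(1.820000 - 0.880000)/(3.208568 - (-1.198528))
       = 1.135637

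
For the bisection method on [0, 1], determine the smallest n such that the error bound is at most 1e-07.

We need (b-a)/2^n ≤ 1e-07
(1 - 0)/2^n ≤ 1e-07
1/2^n ≤ 1e-07
2^n ≥ 10000000
n ≥ log₂(10000000) = 23.25
n ≥ 24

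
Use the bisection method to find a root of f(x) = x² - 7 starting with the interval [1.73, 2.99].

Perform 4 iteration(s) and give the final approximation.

f(x) = x² - 7
Initial interval: [1.73, 2.99]

Iteration 1:
  c_1 = (1.730000 + 2.990000)/2 = 2.360000
  f(c_1) = f(2.360000) = -1.430400
  f(a) × f(c) ≥ 0, new interval: [2.360000, 2.990000]
Iteration 2:
  c_2 = (2.360000 + 2.990000)/2 = 2.675000
  f(c_2) = f(2.675000) = 0.155625
  f(a) × f(c) < 0, new interval: [2.360000, 2.675000]
Iteration 3:
  c_3 = (2.360000 + 2.675000)/2 = 2.517500
  f(c_3) = f(2.517500) = -0.662194
  f(a) × f(c) ≥ 0, new interval: [2.517500, 2.675000]
Iteration 4:
  c_4 = (2.517500 + 2.675000)/2 = 2.596250
  f(c_4) = f(2.596250) = -0.259486
  f(a) × f(c) ≥ 0, new interval: [2.596250, 2.675000]

After 4 iteration(s), the approximation is c_4 = 2.596250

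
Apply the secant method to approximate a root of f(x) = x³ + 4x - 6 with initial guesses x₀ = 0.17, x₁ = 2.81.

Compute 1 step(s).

f(x) = x³ + 4x - 6
x₀ = 0.17, x₁ = 2.81

Secant formula: x_{n+1} = x_n - f(x_n)(x_n - x_{n-1})/(f(x_n) - f(x_{n-1}))

Iteration 1:
  f(0.170000) = -5.315087
  f(2.810000) = 27.428041
  x_2 = 2.810000 - 27.428041×(2.810000 - 0.170000)/(27.428041 - (-5.315087))
       = 0.598543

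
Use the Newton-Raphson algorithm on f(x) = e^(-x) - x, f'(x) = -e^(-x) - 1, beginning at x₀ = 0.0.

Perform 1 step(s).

f(x) = e^(-x) - x
f'(x) = -e^(-x) - 1
x₀ = 0.0

Newton-Raphson formula: x_{n+1} = x_n - f(x_n)/f'(x_n)

Iteration 1:
  f(0.000000) = 1.000000
  f'(0.000000) = -2.000000
  x_1 = 0.000000 - 1.000000/(-2.000000) = 0.500000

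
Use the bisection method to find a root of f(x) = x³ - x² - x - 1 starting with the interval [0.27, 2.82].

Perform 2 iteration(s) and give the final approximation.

f(x) = x³ - x² - x - 1
Initial interval: [0.27, 2.82]

Iteration 1:
  c_1 = (0.270000 + 2.820000)/2 = 1.545000
  f(c_1) = f(1.545000) = -1.244071
  f(a) × f(c) ≥ 0, new interval: [1.545000, 2.820000]
Iteration 2:
  c_2 = (1.545000 + 2.820000)/2 = 2.182500
  f(c_2) = f(2.182500) = 2.450110
  f(a) × f(c) < 0, new interval: [1.545000, 2.182500]

After 2 iteration(s), the approximation is c_2 = 2.182500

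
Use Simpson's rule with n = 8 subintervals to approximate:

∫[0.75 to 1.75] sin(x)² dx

f(x) = sin(x)²
a = 0.75, b = 1.75, n = 8
h = (b - a)/n = 0.125000

Simpson's rule: (h/3)[f(x₀) + 4f(x₁) + 2f(x₂) + ... + f(xₙ)]

x_0 = 0.7500, f(x_0) = 0.464631, coefficient = 1
x_1 = 0.8750, f(x_1) = 0.589123, coefficient = 4
x_2 = 1.0000, f(x_2) = 0.708073, coefficient = 2
x_3 = 1.1250, f(x_3) = 0.814087, coefficient = 4
x_4 = 1.2500, f(x_4) = 0.900572, coefficient = 2
x_5 = 1.3750, f(x_5) = 0.962151, coefficient = 4
x_6 = 1.5000, f(x_6) = 0.994996, coefficient = 2
x_7 = 1.6250, f(x_7) = 0.997065, coefficient = 4
x_8 = 1.7500, f(x_8) = 0.968228, coefficient = 1

I ≈ (0.125000/3) × 20.089846 = 0.837077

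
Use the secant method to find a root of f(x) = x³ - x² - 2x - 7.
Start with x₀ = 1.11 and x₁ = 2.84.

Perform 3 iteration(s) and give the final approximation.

f(x) = x³ - x² - 2x - 7
x₀ = 1.11, x₁ = 2.84

Secant formula: x_{n+1} = x_n - f(x_n)(x_n - x_{n-1})/(f(x_n) - f(x_{n-1}))

Iteration 1:
  f(1.110000) = -9.084469
  f(2.840000) = 2.160704
  x_2 = 2.840000 - 2.160704×(2.840000 - 1.110000)/(2.160704 - (-9.084469))
       = 2.507589
Iteration 2:
  f(2.840000) = 2.160704
  f(2.507589) = -2.535453
  x_3 = 2.507589 - (-2.535453)×(2.507589 - 2.840000)/(-2.535453 - 2.160704)
       = 2.687058
Iteration 3:
  f(2.507589) = -2.535453
  f(2.687058) = -0.193089
  x_4 = 2.687058 - (-0.193089)×(2.687058 - 2.507589)/(-0.193089 - (-2.535453))
       = 2.701852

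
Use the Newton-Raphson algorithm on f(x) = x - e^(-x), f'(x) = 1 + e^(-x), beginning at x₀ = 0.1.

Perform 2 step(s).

f(x) = x - e^(-x)
f'(x) = 1 + e^(-x)
x₀ = 0.1

Newton-Raphson formula: x_{n+1} = x_n - f(x_n)/f'(x_n)

Iteration 1:
  f(0.100000) = -0.804837
  f'(0.100000) = 1.904837
  x_1 = 0.100000 - (-0.804837)/1.904837 = 0.522523
Iteration 2:
  f(0.522523) = -0.070500
  f'(0.522523) = 1.593023
  x_2 = 0.522523 - (-0.070500)/1.593023 = 0.566778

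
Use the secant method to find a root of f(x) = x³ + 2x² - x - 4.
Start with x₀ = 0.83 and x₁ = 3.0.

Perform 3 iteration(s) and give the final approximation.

f(x) = x³ + 2x² - x - 4
x₀ = 0.83, x₁ = 3.0

Secant formula: x_{n+1} = x_n - f(x_n)(x_n - x_{n-1})/(f(x_n) - f(x_{n-1}))

Iteration 1:
  f(0.830000) = -2.880413
  f(3.000000) = 38.000000
  x_2 = 3.000000 - 38.000000×(3.000000 - 0.830000)/(38.000000 - (-2.880413))
       = 0.982897
Iteration 2:
  f(3.000000) = 38.000000
  f(0.982897) = -2.101160
  x_3 = 0.982897 - (-2.101160)×(0.982897 - 3.000000)/(-2.101160 - 38.000000)
       = 1.088586
Iteration 3:
  f(0.982897) = -2.101160
  f(1.088586) = -1.428550
  x_4 = 1.088586 - (-1.428550)×(1.088586 - 0.982897)/(-1.428550 - (-2.101160))
       = 1.313058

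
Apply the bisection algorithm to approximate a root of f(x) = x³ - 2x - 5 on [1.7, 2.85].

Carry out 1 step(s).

f(x) = x³ - 2x - 5
Initial interval: [1.7, 2.85]

Iteration 1:
  c_1 = (1.700000 + 2.850000)/2 = 2.275000
  f(c_1) = f(2.275000) = 2.224547
  f(a) × f(c) < 0, new interval: [1.700000, 2.275000]

After 1 iteration(s), the approximation is c_1 = 2.275000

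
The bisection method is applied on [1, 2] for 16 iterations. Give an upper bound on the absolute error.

Bisection error bound: |error| ≤ (b-a)/2^n
|error| ≤ (2 - 1)/2^16 = 1/2^16
|error| ≤ 0.0000152588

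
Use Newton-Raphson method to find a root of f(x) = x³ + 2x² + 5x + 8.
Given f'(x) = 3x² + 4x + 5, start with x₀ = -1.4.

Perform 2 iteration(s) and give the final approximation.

f(x) = x³ + 2x² + 5x + 8
f'(x) = 3x² + 4x + 5
x₀ = -1.4

Newton-Raphson formula: x_{n+1} = x_n - f(x_n)/f'(x_n)

Iteration 1:
  f(-1.400000) = 2.176000
  f'(-1.400000) = 5.280000
  x_1 = -1.400000 - 2.176000/5.280000 = -1.812121
Iteration 2:
  f(-1.812121) = -0.443653
  f'(-1.812121) = 7.602865
  x_2 = -1.812121 - (-0.443653)/7.602865 = -1.753768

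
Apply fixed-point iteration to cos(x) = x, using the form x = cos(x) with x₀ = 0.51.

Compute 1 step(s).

Equation: cos(x) = x
Fixed-point form: x = cos(x)
x₀ = 0.51

x_1 = g(0.510000) = 0.872745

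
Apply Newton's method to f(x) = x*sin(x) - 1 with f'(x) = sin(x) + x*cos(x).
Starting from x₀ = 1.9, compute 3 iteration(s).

f(x) = x*sin(x) - 1
f'(x) = sin(x) + x*cos(x)
x₀ = 1.9

Newton-Raphson formula: x_{n+1} = x_n - f(x_n)/f'(x_n)

Iteration 1:
  f(1.900000) = 0.797970
  f'(1.900000) = 0.332050
  x_1 = 1.900000 - 0.797970/0.332050 = -0.503163
Iteration 2:
  f(-0.503163) = -0.757375
  f'(-0.503163) = -0.923001
  x_2 = -0.503163 - (-0.757375)/(-0.923001) = -1.323720
Iteration 3:
  f(-1.323720) = 0.283521
  f'(-1.323720) = -1.293374
  x_3 = -1.323720 - 0.283521/(-1.293374) = -1.104510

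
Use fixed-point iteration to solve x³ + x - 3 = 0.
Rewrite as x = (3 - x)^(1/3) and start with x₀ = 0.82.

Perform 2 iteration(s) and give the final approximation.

Equation: x³ + x - 3 = 0
Fixed-point form: x = (3 - x)^(1/3)
x₀ = 0.82

x_1 = g(0.820000) = 1.296638
x_2 = g(1.296638) = 1.194269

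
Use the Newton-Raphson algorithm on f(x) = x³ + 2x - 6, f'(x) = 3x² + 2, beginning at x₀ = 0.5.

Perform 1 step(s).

f(x) = x³ + 2x - 6
f'(x) = 3x² + 2
x₀ = 0.5

Newton-Raphson formula: x_{n+1} = x_n - f(x_n)/f'(x_n)

Iteration 1:
  f(0.500000) = -4.875000
  f'(0.500000) = 2.750000
  x_1 = 0.500000 - (-4.875000)/2.750000 = 2.272727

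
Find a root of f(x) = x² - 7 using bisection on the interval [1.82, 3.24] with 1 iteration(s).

f(x) = x² - 7
Initial interval: [1.82, 3.24]

Iteration 1:
  c_1 = (1.820000 + 3.240000)/2 = 2.530000
  f(c_1) = f(2.530000) = -0.599100
  f(a) × f(c) ≥ 0, new interval: [2.530000, 3.240000]

After 1 iteration(s), the approximation is c_1 = 2.530000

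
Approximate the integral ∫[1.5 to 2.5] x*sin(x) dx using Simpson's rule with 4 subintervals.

f(x) = x*sin(x)
a = 1.5, b = 2.5, n = 4
h = (b - a)/n = 0.250000

Simpson's rule: (h/3)[f(x₀) + 4f(x₁) + 2f(x₂) + ... + f(xₙ)]

x_0 = 1.5000, f(x_0) = 1.496242, coefficient = 1
x_1 = 1.7500, f(x_1) = 1.721975, coefficient = 4
x_2 = 2.0000, f(x_2) = 1.818595, coefficient = 2
x_3 = 2.2500, f(x_3) = 1.750665, coefficient = 4
x_4 = 2.5000, f(x_4) = 1.496180, coefficient = 1

I ≈ (0.250000/3) × 20.520173 = 1.710014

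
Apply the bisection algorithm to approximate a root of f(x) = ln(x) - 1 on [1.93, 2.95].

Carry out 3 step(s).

f(x) = ln(x) - 1
Initial interval: [1.93, 2.95]

Iteration 1:
  c_1 = (1.930000 + 2.950000)/2 = 2.440000
  f(c_1) = f(2.440000) = -0.108002
  f(a) × f(c) ≥ 0, new interval: [2.440000, 2.950000]
Iteration 2:
  c_2 = (2.440000 + 2.950000)/2 = 2.695000
  f(c_2) = f(2.695000) = -0.008602
  f(a) × f(c) ≥ 0, new interval: [2.695000, 2.950000]
Iteration 3:
  c_3 = (2.695000 + 2.950000)/2 = 2.822500
  f(c_3) = f(2.822500) = 0.037623
  f(a) × f(c) < 0, new interval: [2.695000, 2.822500]

After 3 iteration(s), the approximation is c_3 = 2.822500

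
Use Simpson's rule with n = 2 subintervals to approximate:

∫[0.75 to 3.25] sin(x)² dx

f(x) = sin(x)²
a = 0.75, b = 3.25, n = 2
h = (b - a)/n = 1.250000

Simpson's rule: (h/3)[f(x₀) + 4f(x₁) + 2f(x₂) + ... + f(xₙ)]

x_0 = 0.7500, f(x_0) = 0.464631, coefficient = 1
x_1 = 2.0000, f(x_1) = 0.826822, coefficient = 4
x_2 = 3.2500, f(x_2) = 0.011706, coefficient = 1

I ≈ (1.250000/3) × 3.783625 = 1.576510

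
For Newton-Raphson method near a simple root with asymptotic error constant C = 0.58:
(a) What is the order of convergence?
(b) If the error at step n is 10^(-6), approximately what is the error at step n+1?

(a) Newton-Raphson has quadratic (order 2) convergence near simple roots.
    This means |e_{n+1}| ≈ C|e_n|².

(b) With |e_n| = 10^(-6) and C = 0.58:
    |e_{n+1}| ≈ 0.58 × (10^(-6))² = 0.58 × 10^(-12)

(a) 2 (quadratic); (b) |e_{n+1}| ≈ 5.800e-13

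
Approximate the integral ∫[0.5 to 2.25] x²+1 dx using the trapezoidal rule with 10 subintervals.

f(x) = x²+1
a = 0.5, b = 2.25, n = 10
h = (b - a)/n = 0.175000

Trapezoidal rule: (h/2)[f(x₀) + 2f(x₁) + 2f(x₂) + ... + f(xₙ)]

x_0 = 0.5000, f(x_0) = 1.250000, coefficient = 1
x_1 = 0.6750, f(x_1) = 1.455625, coefficient = 2
x_2 = 0.8500, f(x_2) = 1.722500, coefficient = 2
x_3 = 1.0250, f(x_3) = 2.050625, coefficient = 2
x_4 = 1.2000, f(x_4) = 2.440000, coefficient = 2
x_5 = 1.3750, f(x_5) = 2.890625, coefficient = 2
x_6 = 1.5500, f(x_6) = 3.402500, coefficient = 2
x_7 = 1.7250, f(x_7) = 3.975625, coefficient = 2
x_8 = 1.9000, f(x_8) = 4.610000, coefficient = 2
x_9 = 2.0750, f(x_9) = 5.305625, coefficient = 2
x_10 = 2.2500, f(x_10) = 6.062500, coefficient = 1

I ≈ (0.175000/2) × 63.018750 = 5.514141
Exact value: 5.505208
Error: 0.008932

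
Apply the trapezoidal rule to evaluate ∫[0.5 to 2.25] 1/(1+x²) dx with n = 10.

f(x) = 1/(1+x²)
a = 0.5, b = 2.25, n = 10
h = (b - a)/n = 0.175000

Trapezoidal rule: (h/2)[f(x₀) + 2f(x₁) + 2f(x₂) + ... + f(xₙ)]

x_0 = 0.5000, f(x_0) = 0.800000, coefficient = 1
x_1 = 0.6750, f(x_1) = 0.686990, coefficient = 2
x_2 = 0.8500, f(x_2) = 0.580552, coefficient = 2
x_3 = 1.0250, f(x_3) = 0.487656, coefficient = 2
x_4 = 1.2000, f(x_4) = 0.409836, coefficient = 2
x_5 = 1.3750, f(x_5) = 0.345946, coefficient = 2
x_6 = 1.5500, f(x_6) = 0.293902, coefficient = 2
x_7 = 1.7250, f(x_7) = 0.251533, coefficient = 2
x_8 = 1.9000, f(x_8) = 0.216920, coefficient = 2
x_9 = 2.0750, f(x_9) = 0.188479, coefficient = 2
x_10 = 2.2500, f(x_10) = 0.164948, coefficient = 1

I ≈ (0.175000/2) × 7.888575 = 0.690250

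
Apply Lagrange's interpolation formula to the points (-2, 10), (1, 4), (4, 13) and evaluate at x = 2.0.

Lagrange interpolation formula:
P(x) = Σ yᵢ × Lᵢ(x)
where Lᵢ(x) = Π_{j≠i} (x - xⱼ)/(xᵢ - xⱼ)

L_0(2.0) = (2.0 - 1)/(-2 - 1) × (2.0 - 4)/(-2 - 4) = -0.111111
L_1(2.0) = (2.0 - (-2))/(1 - (-2)) × (2.0 - 4)/(1 - 4) = 0.888889
L_2(2.0) = (2.0 - (-2))/(4 - (-2)) × (2.0 - 1)/(4 - 1) = 0.222222

P(2.0) = 10×L_0(2.0) + 4×L_1(2.0) + 13×L_2(2.0)
P(2.0) = 5.333333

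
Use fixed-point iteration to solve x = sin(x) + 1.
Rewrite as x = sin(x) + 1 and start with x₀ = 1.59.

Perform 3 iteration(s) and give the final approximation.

Equation: x = sin(x) + 1
Fixed-point form: x = sin(x) + 1
x₀ = 1.59

x_1 = g(1.590000) = 1.999816
x_2 = g(1.999816) = 1.909374
x_3 = g(1.909374) = 1.943228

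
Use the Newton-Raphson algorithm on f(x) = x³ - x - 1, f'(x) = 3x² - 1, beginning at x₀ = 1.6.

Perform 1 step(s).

f(x) = x³ - x - 1
f'(x) = 3x² - 1
x₀ = 1.6

Newton-Raphson formula: x_{n+1} = x_n - f(x_n)/f'(x_n)

Iteration 1:
  f(1.600000) = 1.496000
  f'(1.600000) = 6.680000
  x_1 = 1.600000 - 1.496000/6.680000 = 1.376048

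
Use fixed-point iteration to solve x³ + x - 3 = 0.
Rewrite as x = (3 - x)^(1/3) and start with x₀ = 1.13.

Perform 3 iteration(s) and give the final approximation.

Equation: x³ + x - 3 = 0
Fixed-point form: x = (3 - x)^(1/3)
x₀ = 1.13

x_1 = g(1.130000) = 1.232009
x_2 = g(1.232009) = 1.209187
x_3 = g(1.209187) = 1.214367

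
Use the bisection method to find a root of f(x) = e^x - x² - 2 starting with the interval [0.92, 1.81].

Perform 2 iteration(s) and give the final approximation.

f(x) = e^x - x² - 2
Initial interval: [0.92, 1.81]

Iteration 1:
  c_1 = (0.920000 + 1.810000)/2 = 1.365000
  f(c_1) = f(1.365000) = 0.052498
  f(a) × f(c) < 0, new interval: [0.920000, 1.365000]
Iteration 2:
  c_2 = (0.920000 + 1.365000)/2 = 1.142500
  f(c_2) = f(1.142500) = -0.170711
  f(a) × f(c) ≥ 0, new interval: [1.142500, 1.365000]

After 2 iteration(s), the approximation is c_2 = 1.142500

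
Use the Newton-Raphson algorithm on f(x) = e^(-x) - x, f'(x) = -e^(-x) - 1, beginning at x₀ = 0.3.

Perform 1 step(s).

f(x) = e^(-x) - x
f'(x) = -e^(-x) - 1
x₀ = 0.3

Newton-Raphson formula: x_{n+1} = x_n - f(x_n)/f'(x_n)

Iteration 1:
  f(0.300000) = 0.440818
  f'(0.300000) = -1.740818
  x_1 = 0.300000 - 0.440818/(-1.740818) = 0.553225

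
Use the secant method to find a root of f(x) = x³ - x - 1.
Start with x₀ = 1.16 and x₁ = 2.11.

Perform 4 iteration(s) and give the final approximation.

f(x) = x³ - x - 1
x₀ = 1.16, x₁ = 2.11

Secant formula: x_{n+1} = x_n - f(x_n)(x_n - x_{n-1})/(f(x_n) - f(x_{n-1}))

Iteration 1:
  f(1.160000) = -0.599104
  f(2.110000) = 6.283931
  x_2 = 2.110000 - 6.283931×(2.110000 - 1.160000)/(6.283931 - (-0.599104))
       = 1.242689
Iteration 2:
  f(2.110000) = 6.283931
  f(1.242689) = -0.323636
  x_3 = 1.242689 - (-0.323636)×(1.242689 - 2.110000)/(-0.323636 - 6.283931)
       = 1.285169
Iteration 3:
  f(1.242689) = -0.323636
  f(1.285169) = -0.162507
  x_4 = 1.285169 - (-0.162507)×(1.285169 - 1.242689)/(-0.162507 - (-0.323636))
       = 1.328013
Iteration 4:
  f(1.285169) = -0.162507
  f(1.328013) = 0.014096
  x_5 = 1.328013 - 0.014096×(1.328013 - 1.285169)/(0.014096 - (-0.162507))
       = 1.324593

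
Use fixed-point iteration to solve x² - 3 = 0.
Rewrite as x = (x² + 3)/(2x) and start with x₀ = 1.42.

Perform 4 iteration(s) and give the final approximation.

Equation: x² - 3 = 0
Fixed-point form: x = (x² + 3)/(2x)
x₀ = 1.42

x_1 = g(1.420000) = 1.766338
x_2 = g(1.766338) = 1.732384
x_3 = g(1.732384) = 1.732051
x_4 = g(1.732051) = 1.732051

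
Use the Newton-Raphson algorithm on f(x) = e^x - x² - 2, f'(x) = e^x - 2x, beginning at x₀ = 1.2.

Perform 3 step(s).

f(x) = e^x - x² - 2
f'(x) = e^x - 2x
x₀ = 1.2

Newton-Raphson formula: x_{n+1} = x_n - f(x_n)/f'(x_n)

Iteration 1:
  f(1.200000) = -0.119883
  f'(1.200000) = 0.920117
  x_1 = 1.200000 - (-0.119883)/0.920117 = 1.330291
Iteration 2:
  f(1.330291) = 0.012470
  f'(1.330291) = 1.121562
  x_2 = 1.330291 - 0.012470/1.121562 = 1.319173
Iteration 3:
  f(1.319173) = 0.000109
  f'(1.319173) = 1.101981
  x_3 = 1.319173 - 0.000109/1.101981 = 1.319074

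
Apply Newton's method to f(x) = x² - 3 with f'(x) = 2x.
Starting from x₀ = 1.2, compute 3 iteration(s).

f(x) = x² - 3
f'(x) = 2x
x₀ = 1.2

Newton-Raphson formula: x_{n+1} = x_n - f(x_n)/f'(x_n)

Iteration 1:
  f(1.200000) = -1.560000
  f'(1.200000) = 2.400000
  x_1 = 1.200000 - (-1.560000)/2.400000 = 1.850000
Iteration 2:
  f(1.850000) = 0.422500
  f'(1.850000) = 3.700000
  x_2 = 1.850000 - 0.422500/3.700000 = 1.735811
Iteration 3:
  f(1.735811) = 0.013039
  f'(1.735811) = 3.471622
  x_3 = 1.735811 - 0.013039/3.471622 = 1.732055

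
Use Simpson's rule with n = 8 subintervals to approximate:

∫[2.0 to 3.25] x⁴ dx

f(x) = x⁴
a = 2.0, b = 3.25, n = 8
h = (b - a)/n = 0.156250

Simpson's rule: (h/3)[f(x₀) + 4f(x₁) + 2f(x₂) + ... + f(xₙ)]

x_0 = 2.0000, f(x_0) = 16.000000, coefficient = 1
x_1 = 2.1562, f(x_1) = 21.617051, coefficient = 4
x_2 = 2.3125, f(x_2) = 28.597427, coefficient = 2
x_3 = 2.4688, f(x_3) = 37.145692, coefficient = 4
x_4 = 2.6250, f(x_4) = 47.480713, coefficient = 2
x_5 = 2.7812, f(x_5) = 59.835664, coefficient = 4
x_6 = 2.9375, f(x_6) = 74.458023, coefficient = 2
x_7 = 3.0938, f(x_7) = 91.609574, coefficient = 4
x_8 = 3.2500, f(x_8) = 111.566406, coefficient = 1

I ≈ (0.156250/3) × 1269.470657 = 66.118263
Exact value: 66.118164
Error: 0.000099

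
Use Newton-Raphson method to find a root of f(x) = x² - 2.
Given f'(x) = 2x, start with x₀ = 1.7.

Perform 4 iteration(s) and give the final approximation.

f(x) = x² - 2
f'(x) = 2x
x₀ = 1.7

Newton-Raphson formula: x_{n+1} = x_n - f(x_n)/f'(x_n)

Iteration 1:
  f(1.700000) = 0.890000
  f'(1.700000) = 3.400000
  x_1 = 1.700000 - 0.890000/3.400000 = 1.438235
Iteration 2:
  f(1.438235) = 0.068521
  f'(1.438235) = 2.876471
  x_2 = 1.438235 - 0.068521/2.876471 = 1.414414
Iteration 3:
  f(1.414414) = 0.000567
  f'(1.414414) = 2.828828
  x_3 = 1.414414 - 0.000567/2.828828 = 1.414214
Iteration 4:
  f(1.414214) = 0.000000
  f'(1.414214) = 2.828427
  x_4 = 1.414214 - 0.000000/2.828427 = 1.414214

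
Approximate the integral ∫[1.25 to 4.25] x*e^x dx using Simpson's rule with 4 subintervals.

f(x) = x*e^x
a = 1.25, b = 4.25, n = 4
h = (b - a)/n = 0.750000

Simpson's rule: (h/3)[f(x₀) + 4f(x₁) + 2f(x₂) + ... + f(xₙ)]

x_0 = 1.2500, f(x_0) = 4.362929, coefficient = 1
x_1 = 2.0000, f(x_1) = 14.778112, coefficient = 4
x_2 = 2.7500, f(x_2) = 43.017238, coefficient = 2
x_3 = 3.5000, f(x_3) = 115.904082, coefficient = 4
x_4 = 4.2500, f(x_4) = 297.948002, coefficient = 1

I ≈ (0.750000/3) × 911.074183 = 227.768546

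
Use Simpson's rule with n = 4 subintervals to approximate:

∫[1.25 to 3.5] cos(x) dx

f(x) = cos(x)
a = 1.25, b = 3.5, n = 4
h = (b - a)/n = 0.562500

Simpson's rule: (h/3)[f(x₀) + 4f(x₁) + 2f(x₂) + ... + f(xₙ)]

x_0 = 1.2500, f(x_0) = 0.315322, coefficient = 1
x_1 = 1.8125, f(x_1) = -0.239357, coefficient = 4
x_2 = 2.3750, f(x_2) = -0.720278, coefficient = 2
x_3 = 2.9375, f(x_3) = -0.979245, coefficient = 4
x_4 = 3.5000, f(x_4) = -0.936457, coefficient = 1

I ≈ (0.562500/3) × -6.936101 = -1.300519
Exact value: -1.299768
Error: 0.000751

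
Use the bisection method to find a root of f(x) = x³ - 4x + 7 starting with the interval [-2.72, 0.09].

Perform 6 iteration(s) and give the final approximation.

f(x) = x³ - 4x + 7
Initial interval: [-2.72, 0.09]

Iteration 1:
  c_1 = (-2.720000 + 0.090000)/2 = -1.315000
  f(c_1) = f(-1.315000) = 9.986069
  f(a) × f(c) < 0, new interval: [-2.720000, -1.315000]
Iteration 2:
  c_2 = (-2.720000 + (-1.315000))/2 = -2.017500
  f(c_2) = f(-2.017500) = 6.858157
  f(a) × f(c) < 0, new interval: [-2.720000, -2.017500]
Iteration 3:
  c_3 = (-2.720000 + (-2.017500))/2 = -2.368750
  f(c_3) = f(-2.368750) = 3.183999
  f(a) × f(c) < 0, new interval: [-2.720000, -2.368750]
Iteration 4:
  c_4 = (-2.720000 + (-2.368750))/2 = -2.544375
  f(c_4) = f(-2.544375) = 0.705613
  f(a) × f(c) < 0, new interval: [-2.720000, -2.544375]
Iteration 5:
  c_5 = (-2.720000 + (-2.544375))/2 = -2.632188
  f(c_5) = f(-2.632188) = -0.708127
  f(a) × f(c) ≥ 0, new interval: [-2.632188, -2.544375]
Iteration 6:
  c_6 = (-2.632188 + (-2.544375))/2 = -2.588281
  f(c_6) = f(-2.588281) = 0.013712
  f(a) × f(c) < 0, new interval: [-2.632188, -2.588281]

After 6 iteration(s), the approximation is c_6 = -2.588281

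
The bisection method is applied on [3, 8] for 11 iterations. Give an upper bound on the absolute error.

Bisection error bound: |error| ≤ (b-a)/2^n
|error| ≤ (8 - 3)/2^11 = 5/2^11
|error| ≤ 0.0024414062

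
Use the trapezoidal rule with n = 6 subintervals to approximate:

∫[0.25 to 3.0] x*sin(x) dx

f(x) = x*sin(x)
a = 0.25, b = 3.0, n = 6
h = (b - a)/n = 0.458333

Trapezoidal rule: (h/2)[f(x₀) + 2f(x₁) + 2f(x₂) + ... + f(xₙ)]

x_0 = 0.2500, f(x_0) = 0.061851, coefficient = 1
x_1 = 0.7083, f(x_1) = 0.460820, coefficient = 2
x_2 = 1.1667, f(x_2) = 1.072686, coefficient = 2
x_3 = 1.6250, f(x_3) = 1.622613, coefficient = 2
x_4 = 2.0833, f(x_4) = 1.815632, coefficient = 2
x_5 = 2.5417, f(x_5) = 1.434978, coefficient = 2
x_6 = 3.0000, f(x_6) = 0.423360, coefficient = 1

I ≈ (0.458333/2) × 13.298667 = 3.047611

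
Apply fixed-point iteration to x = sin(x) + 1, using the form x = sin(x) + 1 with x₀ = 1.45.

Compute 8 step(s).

Equation: x = sin(x) + 1
Fixed-point form: x = sin(x) + 1
x₀ = 1.45

x_1 = g(1.450000) = 1.992713
x_2 = g(1.992713) = 1.912306
x_3 = g(1.912306) = 1.942250
x_4 = g(1.942250) = 1.931801
x_5 = g(1.931801) = 1.935543
x_6 = g(1.935543) = 1.934214
x_7 = g(1.934214) = 1.934687
x_8 = g(1.934687) = 1.934519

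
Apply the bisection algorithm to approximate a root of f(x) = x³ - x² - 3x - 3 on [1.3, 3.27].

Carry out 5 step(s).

f(x) = x³ - x² - 3x - 3
Initial interval: [1.3, 3.27]

Iteration 1:
  c_1 = (1.300000 + 3.270000)/2 = 2.285000
  f(c_1) = f(2.285000) = -3.145726
  f(a) × f(c) ≥ 0, new interval: [2.285000, 3.270000]
Iteration 2:
  c_2 = (2.285000 + 3.270000)/2 = 2.777500
  f(c_2) = f(2.777500) = 2.380035
  f(a) × f(c) < 0, new interval: [2.285000, 2.777500]
Iteration 3:
  c_3 = (2.285000 + 2.777500)/2 = 2.531250
  f(c_3) = f(2.531250) = -0.782684
  f(a) × f(c) ≥ 0, new interval: [2.531250, 2.777500]
Iteration 4:
  c_4 = (2.531250 + 2.777500)/2 = 2.654375
  f(c_4) = f(2.654375) = 0.693116
  f(a) × f(c) < 0, new interval: [2.531250, 2.654375]
Iteration 5:
  c_5 = (2.531250 + 2.654375)/2 = 2.592812
  f(c_5) = f(2.592812) = -0.070474
  f(a) × f(c) ≥ 0, new interval: [2.592812, 2.654375]

After 5 iteration(s), the approximation is c_5 = 2.592812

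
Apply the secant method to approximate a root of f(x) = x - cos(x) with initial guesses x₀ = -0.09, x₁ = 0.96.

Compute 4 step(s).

f(x) = x - cos(x)
x₀ = -0.09, x₁ = 0.96

Secant formula: x_{n+1} = x_n - f(x_n)(x_n - x_{n-1})/(f(x_n) - f(x_{n-1}))

Iteration 1:
  f(-0.090000) = -1.085953
  f(0.960000) = 0.386480
  x_2 = 0.960000 - 0.386480×(0.960000 - (-0.090000))/(0.386480 - (-1.085953))
       = 0.684399
Iteration 2:
  f(0.960000) = 0.386480
  f(0.684399) = -0.090400
  x_3 = 0.684399 - (-0.090400)×(0.684399 - 0.960000)/(-0.090400 - 0.386480)
       = 0.736644
Iteration 3:
  f(0.684399) = -0.090400
  f(0.736644) = -0.004084
  x_4 = 0.736644 - (-0.004084)×(0.736644 - 0.684399)/(-0.004084 - (-0.090400))
       = 0.739116
Iteration 4:
  f(0.736644) = -0.004084
  f(0.739116) = 0.000051
  x_5 = 0.739116 - 0.000051×(0.739116 - 0.736644)/(0.000051 - (-0.004084))
       = 0.739085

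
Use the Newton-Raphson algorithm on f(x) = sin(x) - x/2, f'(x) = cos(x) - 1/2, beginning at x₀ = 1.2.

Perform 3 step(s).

f(x) = sin(x) - x/2
f'(x) = cos(x) - 1/2
x₀ = 1.2

Newton-Raphson formula: x_{n+1} = x_n - f(x_n)/f'(x_n)

Iteration 1:
  f(1.200000) = 0.332039
  f'(1.200000) = -0.137642
  x_1 = 1.200000 - 0.332039/(-0.137642) = 3.612334
Iteration 2:
  f(3.612334) = -2.259714
  f'(3.612334) = -1.391232
  x_2 = 3.612334 - (-2.259714)/(-1.391232) = 1.988080
Iteration 3:
  f(1.988080) = -0.079847
  f'(1.988080) = -0.905279
  x_3 = 1.988080 - (-0.079847)/(-0.905279) = 1.899879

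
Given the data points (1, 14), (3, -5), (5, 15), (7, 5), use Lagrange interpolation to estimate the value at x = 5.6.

Lagrange interpolation formula:
P(x) = Σ yᵢ × Lᵢ(x)
where Lᵢ(x) = Π_{j≠i} (x - xⱼ)/(xᵢ - xⱼ)

L_0(5.6) = (5.6 - 3)/(1 - 3) × (5.6 - 5)/(1 - 5) × (5.6 - 7)/(1 - 7) = 0.045500
L_1(5.6) = (5.6 - 1)/(3 - 1) × (5.6 - 5)/(3 - 5) × (5.6 - 7)/(3 - 7) = -0.241500
L_2(5.6) = (5.6 - 1)/(5 - 1) × (5.6 - 3)/(5 - 3) × (5.6 - 7)/(5 - 7) = 1.046500
L_3(5.6) = (5.6 - 1)/(7 - 1) × (5.6 - 3)/(7 - 3) × (5.6 - 5)/(7 - 5) = 0.149500

P(5.6) = 14×L_0(5.6) + (-5)×L_1(5.6) + 15×L_2(5.6) + 5×L_3(5.6)
P(5.6) = 18.289500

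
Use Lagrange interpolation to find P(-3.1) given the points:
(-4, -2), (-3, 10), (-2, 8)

Lagrange interpolation formula:
P(x) = Σ yᵢ × Lᵢ(x)
where Lᵢ(x) = Π_{j≠i} (x - xⱼ)/(xᵢ - xⱼ)

L_0(-3.1) = (-3.1 - (-3))/(-4 - (-3)) × (-3.1 - (-2))/(-4 - (-2)) = 0.055000
L_1(-3.1) = (-3.1 - (-4))/(-3 - (-4)) × (-3.1 - (-2))/(-3 - (-2)) = 0.990000
L_2(-3.1) = (-3.1 - (-4))/(-2 - (-4)) × (-3.1 - (-3))/(-2 - (-3)) = -0.045000

P(-3.1) = (-2)×L_0(-3.1) + 10×L_1(-3.1) + 8×L_2(-3.1)
P(-3.1) = 9.430000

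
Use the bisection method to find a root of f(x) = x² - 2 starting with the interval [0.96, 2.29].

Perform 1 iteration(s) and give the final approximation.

f(x) = x² - 2
Initial interval: [0.96, 2.29]

Iteration 1:
  c_1 = (0.960000 + 2.290000)/2 = 1.625000
  f(c_1) = f(1.625000) = 0.640625
  f(a) × f(c) < 0, new interval: [0.960000, 1.625000]

After 1 iteration(s), the approximation is c_1 = 1.625000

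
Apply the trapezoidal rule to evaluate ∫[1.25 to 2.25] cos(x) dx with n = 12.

f(x) = cos(x)
a = 1.25, b = 2.25, n = 12
h = (b - a)/n = 0.083333

Trapezoidal rule: (h/2)[f(x₀) + 2f(x₁) + 2f(x₂) + ... + f(xₙ)]

x_0 = 1.2500, f(x_0) = 0.315322, coefficient = 1
x_1 = 1.3333, f(x_1) = 0.235238, coefficient = 2
x_2 = 1.4167, f(x_2) = 0.153520, coefficient = 2
x_3 = 1.5000, f(x_3) = 0.070737, coefficient = 2
x_4 = 1.5833, f(x_4) = -0.012537, coefficient = 2
x_5 = 1.6667, f(x_5) = -0.095724, coefficient = 2
x_6 = 1.7500, f(x_6) = -0.178246, coefficient = 2
x_7 = 1.8333, f(x_7) = -0.259531, coefficient = 2
x_8 = 1.9167, f(x_8) = -0.339016, coefficient = 2
x_9 = 2.0000, f(x_9) = -0.416147, coefficient = 2
x_10 = 2.0833, f(x_10) = -0.490390, coefficient = 2
x_11 = 2.1667, f(x_11) = -0.561229, coefficient = 2
x_12 = 2.2500, f(x_12) = -0.628174, coefficient = 1

I ≈ (0.083333/2) × -4.099500 = -0.170813
Exact value: -0.170911
Error: 0.000099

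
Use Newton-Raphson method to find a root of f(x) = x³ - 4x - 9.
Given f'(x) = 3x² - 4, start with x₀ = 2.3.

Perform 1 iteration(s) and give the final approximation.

f(x) = x³ - 4x - 9
f'(x) = 3x² - 4
x₀ = 2.3

Newton-Raphson formula: x_{n+1} = x_n - f(x_n)/f'(x_n)

Iteration 1:
  f(2.300000) = -6.033000
  f'(2.300000) = 11.870000
  x_1 = 2.300000 - (-6.033000)/11.870000 = 2.808256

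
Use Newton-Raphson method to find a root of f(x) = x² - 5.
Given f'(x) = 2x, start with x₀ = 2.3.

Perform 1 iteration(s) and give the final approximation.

f(x) = x² - 5
f'(x) = 2x
x₀ = 2.3

Newton-Raphson formula: x_{n+1} = x_n - f(x_n)/f'(x_n)

Iteration 1:
  f(2.300000) = 0.290000
  f'(2.300000) = 4.600000
  x_1 = 2.300000 - 0.290000/4.600000 = 2.236957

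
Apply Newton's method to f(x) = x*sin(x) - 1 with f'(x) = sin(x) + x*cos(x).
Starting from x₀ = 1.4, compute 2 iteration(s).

f(x) = x*sin(x) - 1
f'(x) = sin(x) + x*cos(x)
x₀ = 1.4

Newton-Raphson formula: x_{n+1} = x_n - f(x_n)/f'(x_n)

Iteration 1:
  f(1.400000) = 0.379630
  f'(1.400000) = 1.223404
  x_1 = 1.400000 - 0.379630/1.223404 = 1.089694
Iteration 2:
  f(1.089694) = -0.034002
  f'(1.089694) = 1.390749
  x_2 = 1.089694 - (-0.034002)/1.390749 = 1.114143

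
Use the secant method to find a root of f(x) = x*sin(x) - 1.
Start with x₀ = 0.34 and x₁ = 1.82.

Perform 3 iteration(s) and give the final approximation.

f(x) = x*sin(x) - 1
x₀ = 0.34, x₁ = 1.82

Secant formula: x_{n+1} = x_n - f(x_n)(x_n - x_{n-1})/(f(x_n) - f(x_{n-1}))

Iteration 1:
  f(0.340000) = -0.886614
  f(1.820000) = 0.763779
  x_2 = 1.820000 - 0.763779×(1.820000 - 0.340000)/(0.763779 - (-0.886614))
       = 1.135077
Iteration 2:
  f(1.820000) = 0.763779
  f(1.135077) = 0.029023
  x_3 = 1.135077 - 0.029023×(1.135077 - 1.820000)/(0.029023 - 0.763779)
       = 1.108022
Iteration 3:
  f(1.135077) = 0.029023
  f(1.108022) = -0.008522
  x_4 = 1.108022 - (-0.008522)×(1.108022 - 1.135077)/(-0.008522 - 0.029023)
       = 1.114163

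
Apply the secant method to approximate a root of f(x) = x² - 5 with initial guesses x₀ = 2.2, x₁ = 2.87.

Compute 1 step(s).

f(x) = x² - 5
x₀ = 2.2, x₁ = 2.87

Secant formula: x_{n+1} = x_n - f(x_n)(x_n - x_{n-1})/(f(x_n) - f(x_{n-1}))

Iteration 1:
  f(2.200000) = -0.160000
  f(2.870000) = 3.236900
  x_2 = 2.870000 - 3.236900×(2.870000 - 2.200000)/(3.236900 - (-0.160000))
       = 2.231558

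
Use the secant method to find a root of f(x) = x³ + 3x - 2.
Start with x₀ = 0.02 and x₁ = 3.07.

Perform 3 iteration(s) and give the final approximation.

f(x) = x³ + 3x - 2
x₀ = 0.02, x₁ = 3.07

Secant formula: x_{n+1} = x_n - f(x_n)(x_n - x_{n-1})/(f(x_n) - f(x_{n-1}))

Iteration 1:
  f(0.020000) = -1.939992
  f(3.070000) = 36.144443
  x_2 = 3.070000 - 36.144443×(3.070000 - 0.020000)/(36.144443 - (-1.939992))
       = 0.175365
Iteration 2:
  f(3.070000) = 36.144443
  f(0.175365) = -1.468513
  x_3 = 0.175365 - (-1.468513)×(0.175365 - 3.070000)/(-1.468513 - 36.144443)
       = 0.288379
Iteration 3:
  f(0.175365) = -1.468513
  f(0.288379) = -1.110880
  x_4 = 0.288379 - (-1.110880)×(0.288379 - 0.175365)/(-1.110880 - (-1.468513))
       = 0.639425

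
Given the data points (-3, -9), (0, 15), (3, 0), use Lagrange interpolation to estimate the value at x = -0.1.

Lagrange interpolation formula:
P(x) = Σ yᵢ × Lᵢ(x)
where Lᵢ(x) = Π_{j≠i} (x - xⱼ)/(xᵢ - xⱼ)

L_0(-0.1) = (-0.1 - 0)/(-3 - 0) × (-0.1 - 3)/(-3 - 3) = 0.017222
L_1(-0.1) = (-0.1 - (-3))/(0 - (-3)) × (-0.1 - 3)/(0 - 3) = 0.998889
L_2(-0.1) = (-0.1 - (-3))/(3 - (-3)) × (-0.1 - 0)/(3 - 0) = -0.016111

P(-0.1) = (-9)×L_0(-0.1) + 15×L_1(-0.1) + 0×L_2(-0.1)
P(-0.1) = 14.828333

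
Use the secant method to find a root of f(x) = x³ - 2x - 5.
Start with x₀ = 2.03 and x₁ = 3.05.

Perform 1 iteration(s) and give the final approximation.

f(x) = x³ - 2x - 5
x₀ = 2.03, x₁ = 3.05

Secant formula: x_{n+1} = x_n - f(x_n)(x_n - x_{n-1})/(f(x_n) - f(x_{n-1}))

Iteration 1:
  f(2.030000) = -0.694573
  f(3.050000) = 17.272625
  x_2 = 3.050000 - 17.272625×(3.050000 - 2.030000)/(17.272625 - (-0.694573))
       = 2.069431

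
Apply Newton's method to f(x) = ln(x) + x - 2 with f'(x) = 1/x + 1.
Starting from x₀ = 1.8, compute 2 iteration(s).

f(x) = ln(x) + x - 2
f'(x) = 1/x + 1
x₀ = 1.8

Newton-Raphson formula: x_{n+1} = x_n - f(x_n)/f'(x_n)

Iteration 1:
  f(1.800000) = 0.387787
  f'(1.800000) = 1.555556
  x_1 = 1.800000 - 0.387787/1.555556 = 1.550709
Iteration 2:
  f(1.550709) = -0.010579
  f'(1.550709) = 1.644866
  x_2 = 1.550709 - (-0.010579)/1.644866 = 1.557140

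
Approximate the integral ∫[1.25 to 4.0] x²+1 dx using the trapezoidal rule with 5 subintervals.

f(x) = x²+1
a = 1.25, b = 4.0, n = 5
h = (b - a)/n = 0.550000

Trapezoidal rule: (h/2)[f(x₀) + 2f(x₁) + 2f(x₂) + ... + f(xₙ)]

x_0 = 1.2500, f(x_0) = 2.562500, coefficient = 1
x_1 = 1.8000, f(x_1) = 4.240000, coefficient = 2
x_2 = 2.3500, f(x_2) = 6.522500, coefficient = 2
x_3 = 2.9000, f(x_3) = 9.410000, coefficient = 2
x_4 = 3.4500, f(x_4) = 12.902500, coefficient = 2
x_5 = 4.0000, f(x_5) = 17.000000, coefficient = 1

I ≈ (0.550000/2) × 85.712500 = 23.570938
Exact value: 23.432292
Error: 0.138646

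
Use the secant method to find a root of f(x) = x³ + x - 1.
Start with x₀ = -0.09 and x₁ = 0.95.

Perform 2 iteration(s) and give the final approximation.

f(x) = x³ + x - 1
x₀ = -0.09, x₁ = 0.95

Secant formula: x_{n+1} = x_n - f(x_n)(x_n - x_{n-1})/(f(x_n) - f(x_{n-1}))

Iteration 1:
  f(-0.090000) = -1.090729
  f(0.950000) = 0.807375
  x_2 = 0.950000 - 0.807375×(0.950000 - (-0.090000))/(0.807375 - (-1.090729))
       = 0.507627
Iteration 2:
  f(0.950000) = 0.807375
  f(0.507627) = -0.361565
  x_3 = 0.507627 - (-0.361565)×(0.507627 - 0.950000)/(-0.361565 - 0.807375)
       = 0.644457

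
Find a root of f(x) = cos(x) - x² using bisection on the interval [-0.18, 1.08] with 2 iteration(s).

f(x) = cos(x) - x²
Initial interval: [-0.18, 1.08]

Iteration 1:
  c_1 = (-0.180000 + 1.080000)/2 = 0.450000
  f(c_1) = f(0.450000) = 0.697947
  f(a) × f(c) ≥ 0, new interval: [0.450000, 1.080000]
Iteration 2:
  c_2 = (0.450000 + 1.080000)/2 = 0.765000
  f(c_2) = f(0.765000) = 0.136157
  f(a) × f(c) ≥ 0, new interval: [0.765000, 1.080000]

After 2 iteration(s), the approximation is c_2 = 0.765000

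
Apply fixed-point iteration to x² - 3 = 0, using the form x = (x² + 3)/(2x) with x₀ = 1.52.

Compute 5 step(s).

Equation: x² - 3 = 0
Fixed-point form: x = (x² + 3)/(2x)
x₀ = 1.52

x_1 = g(1.520000) = 1.746842
x_2 = g(1.746842) = 1.732113
x_3 = g(1.732113) = 1.732051
x_4 = g(1.732051) = 1.732051
x_5 = g(1.732051) = 1.732051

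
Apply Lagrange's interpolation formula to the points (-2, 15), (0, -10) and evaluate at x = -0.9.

Lagrange interpolation formula:
P(x) = Σ yᵢ × Lᵢ(x)
where Lᵢ(x) = Π_{j≠i} (x - xⱼ)/(xᵢ - xⱼ)

L_0(-0.9) = (-0.9 - 0)/(-2 - 0) = 0.450000
L_1(-0.9) = (-0.9 - (-2))/(0 - (-2)) = 0.550000

P(-0.9) = 15×L_0(-0.9) + (-10)×L_1(-0.9)
P(-0.9) = 1.250000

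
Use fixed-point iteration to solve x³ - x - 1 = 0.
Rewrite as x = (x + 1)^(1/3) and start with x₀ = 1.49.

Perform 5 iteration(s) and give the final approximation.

Equation: x³ - x - 1 = 0
Fixed-point form: x = (x + 1)^(1/3)
x₀ = 1.49

x_1 = g(1.490000) = 1.355397
x_2 = g(1.355397) = 1.330520
x_3 = g(1.330520) = 1.325819
x_4 = g(1.325819) = 1.324927
x_5 = g(1.324927) = 1.324758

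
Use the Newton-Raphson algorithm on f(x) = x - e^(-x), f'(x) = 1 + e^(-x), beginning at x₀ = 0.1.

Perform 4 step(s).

f(x) = x - e^(-x)
f'(x) = 1 + e^(-x)
x₀ = 0.1

Newton-Raphson formula: x_{n+1} = x_n - f(x_n)/f'(x_n)

Iteration 1:
  f(0.100000) = -0.804837
  f'(0.100000) = 1.904837
  x_1 = 0.100000 - (-0.804837)/1.904837 = 0.522523
Iteration 2:
  f(0.522523) = -0.070500
  f'(0.522523) = 1.593023
  x_2 = 0.522523 - (-0.070500)/1.593023 = 0.566778
Iteration 3:
  f(0.566778) = -0.000572
  f'(0.566778) = 1.567350
  x_3 = 0.566778 - (-0.000572)/1.567350 = 0.567143
Iteration 4:
  f(0.567143) = 0.000000
  f'(0.567143) = 1.567143
  x_4 = 0.567143 - 0.000000/1.567143 = 0.567143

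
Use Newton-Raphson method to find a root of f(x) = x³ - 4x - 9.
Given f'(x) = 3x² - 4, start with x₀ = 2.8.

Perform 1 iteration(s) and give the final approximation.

f(x) = x³ - 4x - 9
f'(x) = 3x² - 4
x₀ = 2.8

Newton-Raphson formula: x_{n+1} = x_n - f(x_n)/f'(x_n)

Iteration 1:
  f(2.800000) = 1.752000
  f'(2.800000) = 19.520000
  x_1 = 2.800000 - 1.752000/19.520000 = 2.710246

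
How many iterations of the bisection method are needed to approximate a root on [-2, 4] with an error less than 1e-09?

We need (b-a)/2^n ≤ 1e-09
(4 - (-2))/2^n ≤ 1e-09
6/2^n ≤ 1e-09
2^n ≥ 6000000000
n ≥ log₂(6000000000) = 32.48
n ≥ 33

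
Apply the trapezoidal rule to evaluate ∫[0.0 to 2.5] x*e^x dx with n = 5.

f(x) = x*e^x
a = 0.0, b = 2.5, n = 5
h = (b - a)/n = 0.500000

Trapezoidal rule: (h/2)[f(x₀) + 2f(x₁) + 2f(x₂) + ... + f(xₙ)]

x_0 = 0.0000, f(x_0) = 0.000000, coefficient = 1
x_1 = 0.5000, f(x_1) = 0.824361, coefficient = 2
x_2 = 1.0000, f(x_2) = 2.718282, coefficient = 2
x_3 = 1.5000, f(x_3) = 6.722534, coefficient = 2
x_4 = 2.0000, f(x_4) = 14.778112, coefficient = 2
x_5 = 2.5000, f(x_5) = 30.456235, coefficient = 1

I ≈ (0.500000/2) × 80.542811 = 20.135703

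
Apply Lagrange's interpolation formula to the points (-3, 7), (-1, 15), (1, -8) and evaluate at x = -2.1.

Lagrange interpolation formula:
P(x) = Σ yᵢ × Lᵢ(x)
where Lᵢ(x) = Π_{j≠i} (x - xⱼ)/(xᵢ - xⱼ)

L_0(-2.1) = (-2.1 - (-1))/(-3 - (-1)) × (-2.1 - 1)/(-3 - 1) = 0.426250
L_1(-2.1) = (-2.1 - (-3))/(-1 - (-3)) × (-2.1 - 1)/(-1 - 1) = 0.697500
L_2(-2.1) = (-2.1 - (-3))/(1 - (-3)) × (-2.1 - (-1))/(1 - (-1)) = -0.123750

P(-2.1) = 7×L_0(-2.1) + 15×L_1(-2.1) + (-8)×L_2(-2.1)
P(-2.1) = 14.436250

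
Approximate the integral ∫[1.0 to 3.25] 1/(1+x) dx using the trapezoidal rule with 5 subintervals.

f(x) = 1/(1+x)
a = 1.0, b = 3.25, n = 5
h = (b - a)/n = 0.450000

Trapezoidal rule: (h/2)[f(x₀) + 2f(x₁) + 2f(x₂) + ... + f(xₙ)]

x_0 = 1.0000, f(x_0) = 0.500000, coefficient = 1
x_1 = 1.4500, f(x_1) = 0.408163, coefficient = 2
x_2 = 1.9000, f(x_2) = 0.344828, coefficient = 2
x_3 = 2.3500, f(x_3) = 0.298507, coefficient = 2
x_4 = 2.8000, f(x_4) = 0.263158, coefficient = 2
x_5 = 3.2500, f(x_5) = 0.235294, coefficient = 1

I ≈ (0.450000/2) × 3.364607 = 0.757036
Exact value: 0.753772
Error: 0.003265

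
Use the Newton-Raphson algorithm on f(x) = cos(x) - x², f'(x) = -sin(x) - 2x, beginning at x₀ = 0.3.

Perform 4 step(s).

f(x) = cos(x) - x²
f'(x) = -sin(x) - 2x
x₀ = 0.3

Newton-Raphson formula: x_{n+1} = x_n - f(x_n)/f'(x_n)

Iteration 1:
  f(0.300000) = 0.865336
  f'(0.300000) = -0.895520
  x_1 = 0.300000 - 0.865336/(-0.895520) = 1.266295
Iteration 2:
  f(1.266295) = -1.303685
  f'(1.266295) = -3.486586
  x_2 = 1.266295 - (-1.303685)/(-3.486586) = 0.892380
Iteration 3:
  f(0.892380) = -0.168782
  f'(0.892380) = -2.563329
  x_3 = 0.892380 - (-0.168782)/(-2.563329) = 0.826535
Iteration 4:
  f(0.826535) = -0.005733
  f'(0.826535) = -2.388660
  x_4 = 0.826535 - (-0.005733)/(-2.388660) = 0.824136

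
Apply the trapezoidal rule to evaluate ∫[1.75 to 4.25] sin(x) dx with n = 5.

f(x) = sin(x)
a = 1.75, b = 4.25, n = 5
h = (b - a)/n = 0.500000

Trapezoidal rule: (h/2)[f(x₀) + 2f(x₁) + 2f(x₂) + ... + f(xₙ)]

x_0 = 1.7500, f(x_0) = 0.983986, coefficient = 1
x_1 = 2.2500, f(x_1) = 0.778073, coefficient = 2
x_2 = 2.7500, f(x_2) = 0.381661, coefficient = 2
x_3 = 3.2500, f(x_3) = -0.108195, coefficient = 2
x_4 = 3.7500, f(x_4) = -0.571561, coefficient = 2
x_5 = 4.2500, f(x_5) = -0.894989, coefficient = 1

I ≈ (0.500000/2) × 1.048952 = 0.262238
Exact value: 0.267841
Error: 0.005603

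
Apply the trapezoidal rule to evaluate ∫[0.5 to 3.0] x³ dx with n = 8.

f(x) = x³
a = 0.5, b = 3.0, n = 8
h = (b - a)/n = 0.312500

Trapezoidal rule: (h/2)[f(x₀) + 2f(x₁) + 2f(x₂) + ... + f(xₙ)]

x_0 = 0.5000, f(x_0) = 0.125000, coefficient = 1
x_1 = 0.8125, f(x_1) = 0.536377, coefficient = 2
x_2 = 1.1250, f(x_2) = 1.423828, coefficient = 2
x_3 = 1.4375, f(x_3) = 2.970459, coefficient = 2
x_4 = 1.7500, f(x_4) = 5.359375, coefficient = 2
x_5 = 2.0625, f(x_5) = 8.773682, coefficient = 2
x_6 = 2.3750, f(x_6) = 13.396484, coefficient = 2
x_7 = 2.6875, f(x_7) = 19.410889, coefficient = 2
x_8 = 3.0000, f(x_8) = 27.000000, coefficient = 1

I ≈ (0.312500/2) × 130.867188 = 20.447998
Exact value: 20.234375
Error: 0.213623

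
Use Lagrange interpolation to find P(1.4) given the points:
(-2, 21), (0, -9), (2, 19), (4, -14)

Lagrange interpolation formula:
P(x) = Σ yᵢ × Lᵢ(x)
where Lᵢ(x) = Π_{j≠i} (x - xⱼ)/(xᵢ - xⱼ)

L_0(1.4) = (1.4 - 0)/(-2 - 0) × (1.4 - 2)/(-2 - 2) × (1.4 - 4)/(-2 - 4) = -0.045500
L_1(1.4) = (1.4 - (-2))/(0 - (-2)) × (1.4 - 2)/(0 - 2) × (1.4 - 4)/(0 - 4) = 0.331500
L_2(1.4) = (1.4 - (-2))/(2 - (-2)) × (1.4 - 0)/(2 - 0) × (1.4 - 4)/(2 - 4) = 0.773500
L_3(1.4) = (1.4 - (-2))/(4 - (-2)) × (1.4 - 0)/(4 - 0) × (1.4 - 2)/(4 - 2) = -0.059500

P(1.4) = 21×L_0(1.4) + (-9)×L_1(1.4) + 19×L_2(1.4) + (-14)×L_3(1.4)
P(1.4) = 11.590500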